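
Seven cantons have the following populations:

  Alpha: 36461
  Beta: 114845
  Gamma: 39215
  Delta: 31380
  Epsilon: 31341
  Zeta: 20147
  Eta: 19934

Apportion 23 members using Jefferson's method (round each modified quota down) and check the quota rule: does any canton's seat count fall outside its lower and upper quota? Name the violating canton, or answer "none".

none

Standard quotas: Alpha 2.859, Beta 9.005, Gamma 3.075, Delta 2.461, Epsilon 2.458, Zeta 1.580, Eta 1.563.
Jefferson allocation: Alpha 3, Beta 10, Gamma 3, Delta 3, Epsilon 2, Zeta 1, Eta 1.
Every allocation lies between the lower and upper quota.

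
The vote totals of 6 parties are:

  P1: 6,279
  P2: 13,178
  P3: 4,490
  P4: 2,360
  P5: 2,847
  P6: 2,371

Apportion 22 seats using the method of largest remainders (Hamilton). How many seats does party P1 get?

Total 31525; standard divisor 31525/22 ≈ 1432.955.
Standard quotas: P1 4.3819, P2 9.1964, P3 3.1334, P4 1.6469, P5 1.9868, P6 1.6546.
Lower quotas: P1 4, P2 9, P3 3, P4 1, P5 1, P6 1 (sum 19, leaving 3 seats).
Remainders in descending order: P5 0.9868, P6 0.6546, P4 0.6469, P1 0.3819, P2 0.1964, P3 0.1334.
Largest remainders: P5, P6, P4 receive the extra seats.
P1 receives 4.

4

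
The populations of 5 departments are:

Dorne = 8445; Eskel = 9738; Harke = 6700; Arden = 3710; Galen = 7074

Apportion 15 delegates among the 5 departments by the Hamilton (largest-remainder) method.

Dorne 3, Eskel 4, Harke 3, Arden 2, Galen 3

Total 35667; standard divisor 35667/15 ≈ 2377.8.
Standard quotas: Dorne 3.5516, Eskel 4.0954, Harke 2.8177, Arden 1.5603, Galen 2.9750.
Lower quotas: Dorne 3, Eskel 4, Harke 2, Arden 1, Galen 2 (sum 12, leaving 3 seats).
Remainders in descending order: Galen 0.9750, Harke 0.8177, Arden 0.5603, Dorne 0.5516, Eskel 0.0954.
Largest remainders: Galen, Harke, Arden receive the extra seats.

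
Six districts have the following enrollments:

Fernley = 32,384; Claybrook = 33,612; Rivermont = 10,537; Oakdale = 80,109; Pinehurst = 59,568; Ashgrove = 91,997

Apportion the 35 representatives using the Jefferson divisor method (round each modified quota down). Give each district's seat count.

Standard divisor 308207/35 ≈ 8805.914; standard quotas: Fernley 3.678, Claybrook 3.817, Rivermont 1.197, Oakdale 9.097, Pinehurst 6.765, Ashgrove 10.447.
Rounding down gives 3, 3, 1, 9, 6, 10 = 32 seats, so the divisor must be adjusted.
With modified divisor 8200: modified quotas Fernley 3.949, Claybrook 4.099, Rivermont 1.285, Oakdale 9.769, Pinehurst 7.264, Ashgrove 11.219.
Rounding down: Fernley 3, Claybrook 4, Rivermont 1, Oakdale 9, Pinehurst 7, Ashgrove 11 (total 35).

Fernley: 3, Claybrook: 4, Rivermont: 1, Oakdale: 9, Pinehurst: 7, Ashgrove: 11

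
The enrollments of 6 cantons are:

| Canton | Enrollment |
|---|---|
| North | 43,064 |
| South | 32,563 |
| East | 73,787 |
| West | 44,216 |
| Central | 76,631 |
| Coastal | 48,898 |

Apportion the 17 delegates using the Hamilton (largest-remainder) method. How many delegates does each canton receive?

North=2, South=2, East=4, West=2, Central=4, Coastal=3

Total 319159; standard divisor 319159/17 ≈ 18774.059.
Standard quotas: North 2.2938, South 1.7345, East 3.9303, West 2.3552, Central 4.0817, Coastal 2.6046.
Lower quotas: North 2, South 1, East 3, West 2, Central 4, Coastal 2 (sum 14, leaving 3 seats).
Remainders in descending order: East 0.9303, South 0.7345, Coastal 0.6046, West 0.3552, North 0.2938, Central 0.0817.
The surplus seats go to East, South, Coastal.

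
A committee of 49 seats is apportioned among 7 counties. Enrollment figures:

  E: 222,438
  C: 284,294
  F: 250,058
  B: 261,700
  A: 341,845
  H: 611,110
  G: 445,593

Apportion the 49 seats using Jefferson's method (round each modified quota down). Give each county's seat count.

E 4, C 6, F 5, B 5, A 7, H 13, G 9

Standard divisor 2417038/49 ≈ 49327.306; standard quotas: E 4.509, C 5.763, F 5.069, B 5.305, A 6.930, H 12.389, G 9.033.
Rounding down gives 4, 5, 5, 5, 6, 12, 9 = 46 seats, so the divisor must be adjusted.
With modified divisor 45800: modified quotas E 4.857, C 6.207, F 5.460, B 5.714, A 7.464, H 13.343, G 9.729.
Rounding down: E 4, C 6, F 5, B 5, A 7, H 13, G 9 (total 49).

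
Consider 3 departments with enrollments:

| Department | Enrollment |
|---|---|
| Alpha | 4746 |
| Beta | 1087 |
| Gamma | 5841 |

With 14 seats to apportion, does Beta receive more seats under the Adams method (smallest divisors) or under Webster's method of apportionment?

Adams: Alpha 5, Beta 2, Gamma 7.
Webster: Alpha 6, Beta 1, Gamma 7.
Beta gets 2 under Adams and 1 under Webster.

Adams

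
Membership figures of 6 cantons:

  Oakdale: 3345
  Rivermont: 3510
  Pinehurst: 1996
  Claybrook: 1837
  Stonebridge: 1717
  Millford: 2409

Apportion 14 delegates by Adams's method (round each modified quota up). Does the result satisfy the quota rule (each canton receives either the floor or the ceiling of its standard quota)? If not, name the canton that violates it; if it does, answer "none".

Standard quotas: Oakdale 3.161, Rivermont 3.317, Pinehurst 1.886, Claybrook 1.736, Stonebridge 1.623, Millford 2.277.
Adams allocation: Oakdale 3, Rivermont 3, Pinehurst 2, Claybrook 2, Stonebridge 2, Millford 2.
Every allocation lies between the lower and upper quota.

none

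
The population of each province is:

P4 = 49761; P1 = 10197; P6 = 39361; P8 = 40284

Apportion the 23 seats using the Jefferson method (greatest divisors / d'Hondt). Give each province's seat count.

Standard divisor 139603/23 ≈ 6069.696; standard quotas: P4 8.198, P1 1.680, P6 6.485, P8 6.637.
Rounding down gives 8, 1, 6, 6 = 21 seats, so the divisor must be adjusted.
With modified divisor 5600: modified quotas P4 8.886, P1 1.821, P6 7.029, P8 7.194.
Rounding down: P4 8, P1 1, P6 7, P8 7 (total 23).

P4: 8, P1: 1, P6: 7, P8: 7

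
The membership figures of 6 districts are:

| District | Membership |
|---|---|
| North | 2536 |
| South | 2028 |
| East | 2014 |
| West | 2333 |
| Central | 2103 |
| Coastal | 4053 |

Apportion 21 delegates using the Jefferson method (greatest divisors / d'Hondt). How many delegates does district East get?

Standard divisor 15067/21 ≈ 717.476; standard quotas: North 3.535, South 2.827, East 2.807, West 3.252, Central 2.931, Coastal 5.649.
Rounding down gives 3, 2, 2, 3, 2, 5 = 17 seats, so the divisor must be adjusted.
With modified divisor 650: modified quotas North 3.902, South 3.120, East 3.098, West 3.589, Central 3.235, Coastal 6.235.
Rounding down: North 3, South 3, East 3, West 3, Central 3, Coastal 6 (total 21).
East receives 3.

3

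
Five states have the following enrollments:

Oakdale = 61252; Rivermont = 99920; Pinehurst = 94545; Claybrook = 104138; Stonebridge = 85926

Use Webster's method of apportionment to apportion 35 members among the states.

Oakdale 5, Rivermont 8, Pinehurst 7, Claybrook 8, Stonebridge 7

Standard divisor 445781/35 ≈ 12736.6; standard quotas: Oakdale 4.809, Rivermont 7.845, Pinehurst 7.423, Claybrook 8.176, Stonebridge 6.746.
Rounding to the nearest integer gives Oakdale 5, Rivermont 8, Pinehurst 7, Claybrook 8, Stonebridge 7 — total 35, matching the house size, so no adjustment is needed.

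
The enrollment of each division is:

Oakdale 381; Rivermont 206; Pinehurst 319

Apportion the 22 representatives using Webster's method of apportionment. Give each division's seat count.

Standard divisor 906/22 ≈ 41.182; standard quotas: Oakdale 9.252, Rivermont 5.002, Pinehurst 7.746.
Rounding to the nearest integer gives Oakdale 9, Rivermont 5, Pinehurst 8 — total 22, matching the house size, so no adjustment is needed.

Oakdale 9; Rivermont 5; Pinehurst 8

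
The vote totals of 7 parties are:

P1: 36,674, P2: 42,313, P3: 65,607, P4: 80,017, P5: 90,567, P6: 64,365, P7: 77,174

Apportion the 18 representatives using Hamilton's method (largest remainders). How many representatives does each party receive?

P1: 1, P2: 2, P3: 3, P4: 3, P5: 4, P6: 2, P7: 3

Total 456717; standard divisor 456717/18 ≈ 25373.167.
Standard quotas: P1 1.4454, P2 1.6676, P3 2.5857, P4 3.1536, P5 3.5694, P6 2.5367, P7 3.0416.
Lower quotas: P1 1, P2 1, P3 2, P4 3, P5 3, P6 2, P7 3 (sum 15, leaving 3 seats).
Remainders in descending order: P2 0.6676, P3 0.5857, P5 0.5694, P6 0.5367, P1 0.4454, P4 0.1536, P7 0.0416.
Largest remainders: P2, P3, P5 receive the extra seats.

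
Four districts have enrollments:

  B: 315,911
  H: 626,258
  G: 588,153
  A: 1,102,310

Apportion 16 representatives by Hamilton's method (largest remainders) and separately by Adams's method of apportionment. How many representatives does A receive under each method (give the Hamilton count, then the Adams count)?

7 and 6

Hamilton: B 2, H 4, G 3, A 7.
Adams: B 2, H 4, G 4, A 6.
A gets 7 under Hamilton and 6 under Adams.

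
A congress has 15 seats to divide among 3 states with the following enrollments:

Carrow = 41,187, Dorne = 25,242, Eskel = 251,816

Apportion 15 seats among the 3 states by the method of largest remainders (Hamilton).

Total 318245; standard divisor 318245/15 ≈ 21216.333.
Standard quotas: Carrow 1.9413, Dorne 1.1897, Eskel 11.8690.
Lower quotas: Carrow 1, Dorne 1, Eskel 11 (sum 13, leaving 2 seats).
Remainders in descending order: Carrow 0.9413, Eskel 0.8690, Dorne 0.1897.
Largest remainders: Carrow, Eskel receive the extra seats.

Carrow: 2; Dorne: 1; Eskel: 12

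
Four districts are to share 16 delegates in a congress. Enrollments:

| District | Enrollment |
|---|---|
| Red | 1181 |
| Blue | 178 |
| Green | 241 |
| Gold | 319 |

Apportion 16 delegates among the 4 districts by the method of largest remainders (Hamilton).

Total 1919; standard divisor 1919/16 ≈ 119.938.
Standard quotas: Red 9.847, Blue 1.484, Green 2.009, Gold 2.660.
Lower quotas: Red 9, Blue 1, Green 2, Gold 2 (sum 14, leaving 2 seats).
Remainders in descending order: Red 0.847, Gold 0.660, Blue 0.484, Green 0.009.
The surplus seats go to Red, Gold.

Red=10, Blue=1, Green=2, Gold=3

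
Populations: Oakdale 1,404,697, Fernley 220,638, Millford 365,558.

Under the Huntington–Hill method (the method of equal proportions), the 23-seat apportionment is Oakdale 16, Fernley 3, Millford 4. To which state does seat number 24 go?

Oakdale

Priority for the next seat is population ÷ (√(s·(s+1))).
Priorities: Oakdale 85172.266, Fernley 63692.704, Millford 81741.254.
Highest priority: Oakdale.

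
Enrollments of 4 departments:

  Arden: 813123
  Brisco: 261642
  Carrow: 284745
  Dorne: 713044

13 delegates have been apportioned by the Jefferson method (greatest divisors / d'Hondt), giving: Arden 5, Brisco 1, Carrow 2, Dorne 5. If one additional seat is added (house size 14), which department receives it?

Arden

Priority for the next seat is population ÷ (current seats + 1).
Priorities: Arden 135520.500, Brisco 130821.000, Carrow 94915.000, Dorne 118840.667.
Highest priority: Arden.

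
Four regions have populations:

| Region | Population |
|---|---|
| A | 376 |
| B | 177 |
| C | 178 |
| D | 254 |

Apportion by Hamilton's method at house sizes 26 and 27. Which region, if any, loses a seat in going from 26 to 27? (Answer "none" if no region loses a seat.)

none

At 26 seats: A 10, B 4, C 5, D 7.
At 27 seats: A 10, B 5, C 5, D 7.
No region's allocation decreased.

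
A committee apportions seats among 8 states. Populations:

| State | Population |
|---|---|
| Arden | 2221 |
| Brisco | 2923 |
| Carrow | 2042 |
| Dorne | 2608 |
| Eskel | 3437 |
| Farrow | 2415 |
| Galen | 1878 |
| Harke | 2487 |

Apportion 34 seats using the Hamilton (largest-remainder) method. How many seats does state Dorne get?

Total 20011; standard divisor 20011/34 ≈ 588.559.
Standard quotas: Arden 3.774, Brisco 4.966, Carrow 3.469, Dorne 4.431, Eskel 5.840, Farrow 4.103, Galen 3.191, Harke 4.226.
Lower quotas: Arden 3, Brisco 4, Carrow 3, Dorne 4, Eskel 5, Farrow 4, Galen 3, Harke 4 (sum 30, leaving 4 seats).
Remainders in descending order: Brisco 0.966, Eskel 0.840, Arden 0.774, Carrow 0.469, Dorne 0.431, Harke 0.226, Galen 0.191, Farrow 0.103.
The surplus seats go to Brisco, Eskel, Arden, Carrow.
Dorne receives 4.

4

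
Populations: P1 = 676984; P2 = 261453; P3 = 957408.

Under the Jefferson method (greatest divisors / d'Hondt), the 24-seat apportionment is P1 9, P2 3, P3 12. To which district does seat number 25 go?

P3

Priority for the next seat is population ÷ (current seats + 1).
Priorities: P1 67698.400, P2 65363.250, P3 73646.769.
Highest priority: P3.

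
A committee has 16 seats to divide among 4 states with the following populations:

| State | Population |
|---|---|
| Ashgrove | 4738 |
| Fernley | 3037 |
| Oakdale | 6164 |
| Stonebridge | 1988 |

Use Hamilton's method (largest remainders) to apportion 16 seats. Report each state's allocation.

Ashgrove 5, Fernley 3, Oakdale 6, Stonebridge 2

Standard divisor: 15927 ÷ 16 ≈ 995.438.
Standard quotas: Ashgrove 4.7597, Fernley 3.0509, Oakdale 6.1923, Stonebridge 1.9971.
Lower quotas: Ashgrove 4, Fernley 3, Oakdale 6, Stonebridge 1 (sum 14, leaving 2 seats).
Remainders in descending order: Stonebridge 0.9971, Ashgrove 0.7597, Oakdale 0.1923, Fernley 0.0509.
The surplus seats go to Stonebridge, Ashgrove.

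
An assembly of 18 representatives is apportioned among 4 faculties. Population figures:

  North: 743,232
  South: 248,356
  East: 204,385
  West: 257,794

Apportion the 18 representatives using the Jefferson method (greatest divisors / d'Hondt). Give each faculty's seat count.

North 10; South 3; East 2; West 3

Standard divisor 1453767/18 ≈ 80764.833; standard quotas: North 9.202, South 3.075, East 2.531, West 3.192.
Rounding down gives 9, 3, 2, 3 = 17 seats, so the divisor must be adjusted.
With modified divisor 71200: modified quotas North 10.439, South 3.488, East 2.871, West 3.621.
Rounding down: North 10, South 3, East 2, West 3 (total 18).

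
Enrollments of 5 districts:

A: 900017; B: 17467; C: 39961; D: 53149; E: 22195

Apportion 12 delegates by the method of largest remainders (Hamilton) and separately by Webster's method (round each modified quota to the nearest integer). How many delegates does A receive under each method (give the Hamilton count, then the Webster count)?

Hamilton: A 10, B 0, C 1, D 1, E 0.
Webster: A 11, B 0, C 0, D 1, E 0.
A gets 10 under Hamilton and 11 under Webster.

10 and 11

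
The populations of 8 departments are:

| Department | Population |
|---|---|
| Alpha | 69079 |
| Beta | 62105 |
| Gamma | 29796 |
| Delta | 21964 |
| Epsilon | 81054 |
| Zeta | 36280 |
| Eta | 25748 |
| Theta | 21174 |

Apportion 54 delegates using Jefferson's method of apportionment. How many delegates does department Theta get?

Standard divisor 347200/54 ≈ 6429.63; standard quotas: Alpha 10.744, Beta 9.659, Gamma 4.634, Delta 3.416, Epsilon 12.606, Zeta 5.643, Eta 4.005, Theta 3.293.
Rounding down gives 10, 9, 4, 3, 12, 5, 4, 3 = 50 seats, so the divisor must be adjusted.
With modified divisor 6000: modified quotas Alpha 11.513, Beta 10.351, Gamma 4.966, Delta 3.661, Epsilon 13.509, Zeta 6.047, Eta 4.291, Theta 3.529.
Rounding down: Alpha 11, Beta 10, Gamma 4, Delta 3, Epsilon 13, Zeta 6, Eta 4, Theta 3 (total 54).
Theta receives 3.

3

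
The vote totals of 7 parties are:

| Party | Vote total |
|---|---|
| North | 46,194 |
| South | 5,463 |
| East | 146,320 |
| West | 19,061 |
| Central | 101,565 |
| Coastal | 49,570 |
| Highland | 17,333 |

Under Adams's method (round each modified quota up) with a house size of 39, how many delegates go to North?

Standard divisor 385506/39 ≈ 9884.769; standard quotas: North 4.673, South 0.553, East 14.803, West 1.928, Central 10.275, Coastal 5.015, Highland 1.754.
Rounding up gives 5, 1, 15, 2, 11, 6, 2 = 42 seats, so the divisor must be adjusted.
With modified divisor 10900: modified quotas North 4.238, South 0.501, East 13.424, West 1.749, Central 9.318, Coastal 4.548, Highland 1.590.
Rounding up: North 5, South 1, East 14, West 2, Central 10, Coastal 5, Highland 2 (total 39).
North receives 5.

5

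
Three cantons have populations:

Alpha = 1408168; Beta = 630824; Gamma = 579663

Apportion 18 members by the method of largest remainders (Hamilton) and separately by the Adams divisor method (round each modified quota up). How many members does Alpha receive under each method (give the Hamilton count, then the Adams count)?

10 and 9

Hamilton: Alpha 10, Beta 4, Gamma 4.
Adams: Alpha 9, Beta 5, Gamma 4.
Alpha gets 10 under Hamilton and 9 under Adams.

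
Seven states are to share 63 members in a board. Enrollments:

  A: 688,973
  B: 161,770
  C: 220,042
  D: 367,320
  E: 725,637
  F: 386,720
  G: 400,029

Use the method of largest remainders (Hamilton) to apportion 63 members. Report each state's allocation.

Standard divisor: 2950491 ÷ 63 ≈ 46833.19.
Standard quotas: A 14.7112, B 3.4542, C 4.6984, D 7.8432, E 15.4941, F 8.2574, G 8.5416.
Lower quotas: A 14, B 3, C 4, D 7, E 15, F 8, G 8 (sum 59, leaving 4 seats).
Remainders in descending order: D 0.8432, A 0.7112, C 0.6984, G 0.5416, E 0.4941, B 0.4542, F 0.2574.
Largest remainders: D, A, C, G receive the extra seats.

A=15, B=3, C=5, D=8, E=15, F=8, G=9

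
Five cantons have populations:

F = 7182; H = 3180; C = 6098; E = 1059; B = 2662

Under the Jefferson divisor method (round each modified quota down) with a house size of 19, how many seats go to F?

Standard divisor 20181/19 ≈ 1062.158; standard quotas: F 6.762, H 2.994, C 5.741, E 0.997, B 2.506.
Rounding down gives 6, 2, 5, 0, 2 = 15 seats, so the divisor must be adjusted.
With modified divisor 1000: modified quotas F 7.182, H 3.180, C 6.098, E 1.059, B 2.662.
Rounding down: F 7, H 3, C 6, E 1, B 2 (total 19).
F receives 7.

7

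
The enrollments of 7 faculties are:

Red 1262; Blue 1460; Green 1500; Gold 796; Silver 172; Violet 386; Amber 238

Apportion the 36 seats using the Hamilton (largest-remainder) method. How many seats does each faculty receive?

The standard divisor is 5814/36 ≈ 161.5.
Standard quotas: Red 7.814, Blue 9.040, Green 9.288, Gold 4.929, Silver 1.065, Violet 2.390, Amber 1.474.
Lower quotas: Red 7, Blue 9, Green 9, Gold 4, Silver 1, Violet 2, Amber 1 (sum 33, leaving 3 seats).
Remainders in descending order: Gold 0.929, Red 0.814, Amber 0.474, Violet 0.390, Green 0.288, Silver 0.065, Blue 0.040.
Largest remainders: Gold, Red, Amber receive the extra seats.

Red 8, Blue 9, Green 9, Gold 5, Silver 1, Violet 2, Amber 2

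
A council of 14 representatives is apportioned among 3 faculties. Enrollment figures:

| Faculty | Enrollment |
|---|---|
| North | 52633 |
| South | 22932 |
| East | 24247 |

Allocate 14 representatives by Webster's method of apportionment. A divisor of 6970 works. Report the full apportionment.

With modified divisor 6970: modified quotas North 7.551, South 3.290, East 3.479.
Rounding to the nearest integer: North 8, South 3, East 3 (total 14).

North=8, South=3, East=3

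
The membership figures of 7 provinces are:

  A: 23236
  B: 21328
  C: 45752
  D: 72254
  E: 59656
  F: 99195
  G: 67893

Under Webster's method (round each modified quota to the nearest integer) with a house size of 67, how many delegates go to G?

Standard divisor 389314/67 ≈ 5810.657; standard quotas: A 3.999, B 3.670, C 7.874, D 12.435, E 10.267, F 17.071, G 11.684.
Rounding to the nearest integer gives A 4, B 4, C 8, D 12, E 10, F 17, G 12 — total 67, matching the house size, so no adjustment is needed.
G receives 12.

12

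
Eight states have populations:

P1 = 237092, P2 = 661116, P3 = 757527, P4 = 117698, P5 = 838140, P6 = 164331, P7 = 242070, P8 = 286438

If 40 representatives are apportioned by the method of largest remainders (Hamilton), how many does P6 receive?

2

The standard divisor is 3304412/40 ≈ 82610.3.
Standard quotas: P1 2.8700, P2 8.0028, P3 9.1699, P4 1.4247, P5 10.1457, P6 1.9892, P7 2.9303, P8 3.4673.
Lower quotas: P1 2, P2 8, P3 9, P4 1, P5 10, P6 1, P7 2, P8 3 (sum 36, leaving 4 seats).
Remainders in descending order: P6 0.9892, P7 0.9303, P1 0.8700, P8 0.4673, P4 0.4247, P3 0.1699, P5 0.1457, P2 0.0028.
The surplus seats go to P6, P7, P1, P8.
P6 receives 2.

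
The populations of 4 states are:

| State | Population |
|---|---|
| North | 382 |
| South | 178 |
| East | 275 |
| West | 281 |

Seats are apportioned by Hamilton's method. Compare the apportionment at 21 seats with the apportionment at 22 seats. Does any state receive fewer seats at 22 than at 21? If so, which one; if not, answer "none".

South

At 21 seats: North 7, South 4, East 5, West 5.
At 22 seats: North 8, South 3, East 5, West 6.
South drops from 4 to 3.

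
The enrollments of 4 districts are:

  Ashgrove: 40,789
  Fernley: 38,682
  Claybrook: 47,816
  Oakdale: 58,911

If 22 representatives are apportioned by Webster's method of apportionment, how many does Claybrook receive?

6

Standard divisor 186198/22 ≈ 8463.545; standard quotas: Ashgrove 4.819, Fernley 4.570, Claybrook 5.650, Oakdale 6.961.
Rounding to the nearest integer gives 5, 5, 6, 7 = 23 seats, so the divisor must be adjusted.
With modified divisor 8640: modified quotas Ashgrove 4.721, Fernley 4.477, Claybrook 5.534, Oakdale 6.818.
Rounding to the nearest integer: Ashgrove 5, Fernley 4, Claybrook 6, Oakdale 7 (total 22).
Claybrook receives 6.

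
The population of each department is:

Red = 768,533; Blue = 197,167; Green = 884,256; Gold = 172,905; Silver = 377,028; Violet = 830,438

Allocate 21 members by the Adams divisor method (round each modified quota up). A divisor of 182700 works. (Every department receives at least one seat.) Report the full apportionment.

Red: 5; Blue: 2; Green: 5; Gold: 1; Silver: 3; Violet: 5

With modified divisor 182700: modified quotas Red 4.207, Blue 1.079, Green 4.840, Gold 0.946, Silver 2.064, Violet 4.545.
Rounding up: Red 5, Blue 2, Green 5, Gold 1, Silver 3, Violet 5 (total 21).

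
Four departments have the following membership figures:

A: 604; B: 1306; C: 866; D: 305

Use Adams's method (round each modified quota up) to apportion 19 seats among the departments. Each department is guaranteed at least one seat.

A 4, B 8, C 5, D 2

Standard divisor 3081/19 ≈ 162.158; standard quotas: A 3.725, B 8.054, C 5.340, D 1.881.
Rounding up gives 4, 9, 6, 2 = 21 seats, so the divisor must be adjusted.
With modified divisor 180: modified quotas A 3.356, B 7.256, C 4.811, D 1.694.
Rounding up: A 4, B 8, C 5, D 2 (total 19).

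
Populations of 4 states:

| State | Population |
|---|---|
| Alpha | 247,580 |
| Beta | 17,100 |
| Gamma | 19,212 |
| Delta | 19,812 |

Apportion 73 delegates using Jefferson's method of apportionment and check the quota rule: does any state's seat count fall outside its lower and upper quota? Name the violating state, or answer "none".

Standard quotas: Alpha 59.510, Beta 4.110, Gamma 4.618, Delta 4.762.
Jefferson allocation: Alpha 61, Beta 4, Gamma 4, Delta 4.
Alpha has quota 59.510 (lower 59, upper 60) but receives 61 — outside the quota interval.

Alpha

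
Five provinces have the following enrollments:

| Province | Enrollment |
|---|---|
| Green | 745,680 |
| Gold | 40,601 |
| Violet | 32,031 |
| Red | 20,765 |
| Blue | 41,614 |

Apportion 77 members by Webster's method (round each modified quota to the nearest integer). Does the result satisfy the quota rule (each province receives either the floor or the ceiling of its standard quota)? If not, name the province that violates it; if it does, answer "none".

Green

Standard quotas: Green 65.196, Gold 3.550, Violet 2.801, Red 1.816, Blue 3.638.
Webster allocation: Green 64, Gold 4, Violet 3, Red 2, Blue 4.
Green has quota 65.196 (lower 65, upper 66) but receives 64 — outside the quota interval.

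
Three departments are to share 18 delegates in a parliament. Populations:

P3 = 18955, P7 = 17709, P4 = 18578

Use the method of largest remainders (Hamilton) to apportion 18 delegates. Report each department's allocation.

P3: 6, P7: 6, P4: 6

The standard divisor is 55242/18 = 3069.
Standard quotas: P3 6.1763, P7 5.7703, P4 6.0534.
Lower quotas: P3 6, P7 5, P4 6 (sum 17, leaving 1 seat).
Remainders in descending order: P7 0.7703, P3 0.1763, P4 0.0534.
The surplus seat goes to P7.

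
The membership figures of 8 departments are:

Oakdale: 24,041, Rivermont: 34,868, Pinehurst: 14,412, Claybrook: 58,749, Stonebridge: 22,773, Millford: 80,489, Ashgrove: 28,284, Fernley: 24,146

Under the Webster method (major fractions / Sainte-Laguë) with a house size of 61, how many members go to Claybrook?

Standard divisor 287762/61 ≈ 4717.41; standard quotas: Oakdale 5.096, Rivermont 7.391, Pinehurst 3.055, Claybrook 12.454, Stonebridge 4.827, Millford 17.062, Ashgrove 5.996, Fernley 5.118.
Rounding to the nearest integer gives 5, 7, 3, 12, 5, 17, 6, 5 = 60 seats, so the divisor must be adjusted.
With modified divisor 4670: modified quotas Oakdale 5.148, Rivermont 7.466, Pinehurst 3.086, Claybrook 12.580, Stonebridge 4.876, Millford 17.235, Ashgrove 6.057, Fernley 5.170.
Rounding to the nearest integer: Oakdale 5, Rivermont 7, Pinehurst 3, Claybrook 13, Stonebridge 5, Millford 17, Ashgrove 6, Fernley 5 (total 61).
Claybrook receives 13.

13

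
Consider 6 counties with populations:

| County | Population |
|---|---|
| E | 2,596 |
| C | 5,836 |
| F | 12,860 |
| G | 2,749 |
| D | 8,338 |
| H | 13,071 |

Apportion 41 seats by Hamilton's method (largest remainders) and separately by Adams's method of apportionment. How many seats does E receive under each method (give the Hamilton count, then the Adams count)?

Hamilton: E 2, C 5, F 12, G 2, D 8, H 12.
Adams: E 3, C 5, F 11, G 3, D 8, H 11.
E gets 2 under Hamilton and 3 under Adams.

2 and 3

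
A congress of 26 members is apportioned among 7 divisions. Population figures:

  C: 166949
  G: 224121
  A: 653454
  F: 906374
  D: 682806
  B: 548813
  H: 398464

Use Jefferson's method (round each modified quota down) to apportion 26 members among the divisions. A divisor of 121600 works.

C 1, G 1, A 5, F 7, D 5, B 4, H 3

With modified divisor 121600: modified quotas C 1.373, G 1.843, A 5.374, F 7.454, D 5.615, B 4.513, H 3.277.
Rounding down: C 1, G 1, A 5, F 7, D 5, B 4, H 3 (total 26).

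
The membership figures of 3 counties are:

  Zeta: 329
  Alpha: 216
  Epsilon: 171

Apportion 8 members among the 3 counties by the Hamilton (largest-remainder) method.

Zeta: 4, Alpha: 2, Epsilon: 2

Total 716; standard divisor 716/8 ≈ 89.5.
Standard quotas: Zeta 3.676, Alpha 2.413, Epsilon 1.911.
Lower quotas: Zeta 3, Alpha 2, Epsilon 1 (sum 6, leaving 2 seats).
Remainders in descending order: Epsilon 0.911, Zeta 0.676, Alpha 0.413.
The surplus seats go to Epsilon, Zeta.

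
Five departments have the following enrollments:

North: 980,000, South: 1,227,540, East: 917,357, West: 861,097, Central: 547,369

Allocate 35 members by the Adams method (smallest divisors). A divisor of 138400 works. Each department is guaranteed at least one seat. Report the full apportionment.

With modified divisor 138400: modified quotas North 7.081, South 8.870, East 6.628, West 6.222, Central 3.955.
Rounding up: North 8, South 9, East 7, West 7, Central 4 (total 35).

North 8; South 9; East 7; West 7; Central 4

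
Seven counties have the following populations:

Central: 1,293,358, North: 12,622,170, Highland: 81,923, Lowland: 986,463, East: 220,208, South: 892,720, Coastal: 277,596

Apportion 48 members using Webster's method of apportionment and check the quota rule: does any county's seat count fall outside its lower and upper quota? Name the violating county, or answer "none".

North

Standard quotas: Central 3.791, North 37.001, Highland 0.240, Lowland 2.892, East 0.646, South 2.617, Coastal 0.814.
Webster allocation: Central 4, North 36, Highland 0, Lowland 3, East 1, South 3, Coastal 1.
North has quota 37.001 (lower 37, upper 38) but receives 36 — outside the quota interval.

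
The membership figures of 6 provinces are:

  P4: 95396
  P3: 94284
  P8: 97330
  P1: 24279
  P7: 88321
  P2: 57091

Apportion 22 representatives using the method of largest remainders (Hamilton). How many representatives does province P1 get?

1

The standard divisor is 456701/22 ≈ 20759.136.
Standard quotas: P4 4.5954, P3 4.5418, P8 4.6885, P1 1.1696, P7 4.2546, P2 2.7502.
Lower quotas: P4 4, P3 4, P8 4, P1 1, P7 4, P2 2 (sum 19, leaving 3 seats).
Remainders in descending order: P2 0.7502, P8 0.6885, P4 0.5954, P3 0.5418, P7 0.2546, P1 0.1696.
Largest remainders: P2, P8, P4 receive the extra seats.
P1 receives 1.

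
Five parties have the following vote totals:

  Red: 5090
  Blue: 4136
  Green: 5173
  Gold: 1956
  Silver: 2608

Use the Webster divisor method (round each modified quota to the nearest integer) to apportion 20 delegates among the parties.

Red: 5, Blue: 4, Green: 6, Gold: 2, Silver: 3

Standard divisor 18963/20 ≈ 948.15; standard quotas: Red 5.368, Blue 4.362, Green 5.456, Gold 2.063, Silver 2.751.
Rounding to the nearest integer gives 5, 4, 5, 2, 3 = 19 seats, so the divisor must be adjusted.
With modified divisor 930: modified quotas Red 5.473, Blue 4.447, Green 5.562, Gold 2.103, Silver 2.804.
Rounding to the nearest integer: Red 5, Blue 4, Green 6, Gold 2, Silver 3 (total 20).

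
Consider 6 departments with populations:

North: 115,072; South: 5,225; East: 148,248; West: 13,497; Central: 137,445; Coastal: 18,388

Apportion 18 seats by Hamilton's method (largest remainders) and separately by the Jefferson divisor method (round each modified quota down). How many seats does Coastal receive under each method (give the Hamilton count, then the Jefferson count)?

1 and 0

Hamilton: North 5, South 0, East 6, West 0, Central 6, Coastal 1.
Jefferson: North 5, South 0, East 7, West 0, Central 6, Coastal 0.
Coastal gets 1 under Hamilton and 0 under Jefferson.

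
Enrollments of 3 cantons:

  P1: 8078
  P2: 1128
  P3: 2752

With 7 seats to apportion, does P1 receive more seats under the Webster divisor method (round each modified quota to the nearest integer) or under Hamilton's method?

Webster: P1 4, P2 1, P3 2.
Hamilton: P1 5, P2 1, P3 1.
P1 gets 4 under Webster and 5 under Hamilton.

Hamilton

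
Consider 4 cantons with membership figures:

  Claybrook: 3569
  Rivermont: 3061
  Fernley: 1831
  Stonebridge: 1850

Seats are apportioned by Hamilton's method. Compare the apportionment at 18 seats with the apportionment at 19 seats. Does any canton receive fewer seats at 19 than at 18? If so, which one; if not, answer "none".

At 18 seats: Claybrook 6, Rivermont 6, Fernley 3, Stonebridge 3.
At 19 seats: Claybrook 7, Rivermont 6, Fernley 3, Stonebridge 3.
No canton's allocation decreased.

none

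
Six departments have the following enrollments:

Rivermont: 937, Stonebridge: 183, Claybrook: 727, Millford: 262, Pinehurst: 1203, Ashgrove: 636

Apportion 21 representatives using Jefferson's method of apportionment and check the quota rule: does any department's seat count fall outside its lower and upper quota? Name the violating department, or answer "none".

Standard quotas: Rivermont 4.984, Stonebridge 0.973, Claybrook 3.867, Millford 1.394, Pinehurst 6.399, Ashgrove 3.383.
Jefferson allocation: Rivermont 5, Stonebridge 1, Claybrook 4, Millford 1, Pinehurst 7, Ashgrove 3.
Every allocation lies between the lower and upper quota.

none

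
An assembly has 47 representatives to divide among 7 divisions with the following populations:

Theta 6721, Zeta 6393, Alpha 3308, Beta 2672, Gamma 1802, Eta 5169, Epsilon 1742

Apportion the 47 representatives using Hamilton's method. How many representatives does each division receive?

Total 27807; standard divisor 27807/47 ≈ 591.638.
Standard quotas: Theta 11.3600, Zeta 10.8056, Alpha 5.5913, Beta 4.5163, Gamma 3.0458, Eta 8.7368, Epsilon 2.9444.
Lower quotas: Theta 11, Zeta 10, Alpha 5, Beta 4, Gamma 3, Eta 8, Epsilon 2 (sum 43, leaving 4 seats).
Remainders in descending order: Epsilon 0.9444, Zeta 0.8056, Eta 0.7368, Alpha 0.5913, Beta 0.5163, Theta 0.3600, Gamma 0.0458.
Largest remainders: Epsilon, Zeta, Eta, Alpha receive the extra seats.

Theta=11, Zeta=11, Alpha=6, Beta=4, Gamma=3, Eta=9, Epsilon=3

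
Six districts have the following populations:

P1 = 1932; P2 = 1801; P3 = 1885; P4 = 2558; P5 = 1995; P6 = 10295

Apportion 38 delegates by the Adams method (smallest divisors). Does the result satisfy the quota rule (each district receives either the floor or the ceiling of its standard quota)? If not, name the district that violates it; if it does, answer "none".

P6

Standard quotas: P1 3.587, P2 3.344, P3 3.500, P4 4.750, P5 3.704, P6 19.115.
Adams allocation: P1 4, P2 3, P3 4, P4 5, P5 4, P6 18.
P6 has quota 19.115 (lower 19, upper 20) but receives 18 — outside the quota interval.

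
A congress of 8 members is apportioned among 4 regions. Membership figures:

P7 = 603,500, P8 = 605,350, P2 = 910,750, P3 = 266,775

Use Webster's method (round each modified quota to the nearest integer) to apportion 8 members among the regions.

Standard divisor 2386375/8 ≈ 298296.875; standard quotas: P7 2.023, P8 2.029, P2 3.053, P3 0.894.
Rounding to the nearest integer gives P7 2, P8 2, P2 3, P3 1 — total 8, matching the house size, so no adjustment is needed.

P7 2, P8 2, P2 3, P3 1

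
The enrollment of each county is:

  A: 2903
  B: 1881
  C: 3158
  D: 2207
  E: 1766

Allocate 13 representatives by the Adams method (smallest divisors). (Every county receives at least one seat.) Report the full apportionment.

Standard divisor 11915/13 ≈ 916.538; standard quotas: A 3.167, B 2.052, C 3.446, D 2.408, E 1.927.
Rounding up gives 4, 3, 4, 3, 2 = 16 seats, so the divisor must be adjusted.
With modified divisor 1080: modified quotas A 2.688, B 1.742, C 2.924, D 2.044, E 1.635.
Rounding up: A 3, B 2, C 3, D 3, E 2 (total 13).

A: 3, B: 2, C: 3, D: 3, E: 2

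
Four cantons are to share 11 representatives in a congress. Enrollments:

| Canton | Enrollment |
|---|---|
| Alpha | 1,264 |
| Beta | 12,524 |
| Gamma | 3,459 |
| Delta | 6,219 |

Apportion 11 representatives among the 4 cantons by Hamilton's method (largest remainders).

Total 23466; standard divisor 23466/11 ≈ 2133.273.
Standard quotas: Alpha 0.5925, Beta 5.8708, Gamma 1.6215, Delta 2.9152.
Lower quotas: Alpha 0, Beta 5, Gamma 1, Delta 2 (sum 8, leaving 3 seats).
Remainders in descending order: Delta 0.9152, Beta 0.8708, Gamma 0.6215, Alpha 0.5925.
Largest remainders: Delta, Beta, Gamma receive the extra seats.

Alpha: 0; Beta: 6; Gamma: 2; Delta: 3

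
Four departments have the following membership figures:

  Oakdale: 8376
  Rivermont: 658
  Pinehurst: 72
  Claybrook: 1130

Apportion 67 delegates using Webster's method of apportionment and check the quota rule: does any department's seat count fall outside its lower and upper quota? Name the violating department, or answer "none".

Standard quotas: Oakdale 54.825, Rivermont 4.307, Pinehurst 0.471, Claybrook 7.396.
Webster allocation: Oakdale 56, Rivermont 4, Pinehurst 0, Claybrook 7.
Oakdale has quota 54.825 (lower 54, upper 55) but receives 56 — outside the quota interval.

Oakdale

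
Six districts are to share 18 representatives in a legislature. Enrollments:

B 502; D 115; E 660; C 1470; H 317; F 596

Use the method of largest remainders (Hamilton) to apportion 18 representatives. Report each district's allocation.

The standard divisor is 3660/18 ≈ 203.333.
Standard quotas: B 2.469, D 0.566, E 3.246, C 7.230, H 1.559, F 2.931.
Lower quotas: B 2, D 0, E 3, C 7, H 1, F 2 (sum 15, leaving 3 seats).
Remainders in descending order: F 0.931, D 0.566, H 0.559, B 0.469, E 0.246, C 0.230.
Largest remainders: F, D, H receive the extra seats.

B: 2, D: 1, E: 3, C: 7, H: 2, F: 3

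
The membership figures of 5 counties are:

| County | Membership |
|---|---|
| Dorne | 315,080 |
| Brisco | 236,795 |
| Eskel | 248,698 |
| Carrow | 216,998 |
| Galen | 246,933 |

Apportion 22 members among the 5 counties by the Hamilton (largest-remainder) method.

Dorne 6; Brisco 4; Eskel 4; Carrow 4; Galen 4

Total 1264504; standard divisor 1264504/22 ≈ 57477.455.
Standard quotas: Dorne 5.4818, Brisco 4.1198, Eskel 4.3269, Carrow 3.7754, Galen 4.2962.
Lower quotas: Dorne 5, Brisco 4, Eskel 4, Carrow 3, Galen 4 (sum 20, leaving 2 seats).
Remainders in descending order: Carrow 0.7754, Dorne 0.4818, Eskel 0.3269, Galen 0.2962, Brisco 0.1198.
Largest remainders: Carrow, Dorne receive the extra seats.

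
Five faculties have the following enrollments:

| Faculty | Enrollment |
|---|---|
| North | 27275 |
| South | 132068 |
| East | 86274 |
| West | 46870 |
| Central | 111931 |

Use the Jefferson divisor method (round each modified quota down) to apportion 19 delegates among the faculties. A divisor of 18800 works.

North=1, South=7, East=4, West=2, Central=5

With modified divisor 18800: modified quotas North 1.451, South 7.025, East 4.589, West 2.493, Central 5.954.
Rounding down: North 1, South 7, East 4, West 2, Central 5 (total 19).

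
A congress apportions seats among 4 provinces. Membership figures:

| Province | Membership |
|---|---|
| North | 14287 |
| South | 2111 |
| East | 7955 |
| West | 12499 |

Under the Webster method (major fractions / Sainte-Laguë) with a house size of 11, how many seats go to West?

Standard divisor 36852/11 ≈ 3350.182; standard quotas: North 4.265, South 0.630, East 2.374, West 3.731.
Rounding to the nearest integer gives North 4, South 1, East 2, West 4 — total 11, matching the house size, so no adjustment is needed.
West receives 4.

4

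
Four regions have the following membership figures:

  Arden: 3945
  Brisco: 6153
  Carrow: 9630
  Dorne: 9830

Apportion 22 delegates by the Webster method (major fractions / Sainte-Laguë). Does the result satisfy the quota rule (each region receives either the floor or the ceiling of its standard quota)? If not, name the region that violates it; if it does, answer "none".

Standard quotas: Arden 2.936, Brisco 4.580, Carrow 7.168, Dorne 7.316.
Webster allocation: Arden 3, Brisco 5, Carrow 7, Dorne 7.
Every allocation lies between the lower and upper quota.

none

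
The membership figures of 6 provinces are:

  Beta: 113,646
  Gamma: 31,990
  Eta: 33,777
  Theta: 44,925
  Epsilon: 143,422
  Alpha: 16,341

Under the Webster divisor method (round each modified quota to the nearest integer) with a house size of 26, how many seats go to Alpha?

Standard divisor 384101/26 ≈ 14773.115; standard quotas: Beta 7.693, Gamma 2.165, Eta 2.286, Theta 3.041, Epsilon 9.708, Alpha 1.106.
Rounding to the nearest integer gives Beta 8, Gamma 2, Eta 2, Theta 3, Epsilon 10, Alpha 1 — total 26, matching the house size, so no adjustment is needed.
Alpha receives 1.

1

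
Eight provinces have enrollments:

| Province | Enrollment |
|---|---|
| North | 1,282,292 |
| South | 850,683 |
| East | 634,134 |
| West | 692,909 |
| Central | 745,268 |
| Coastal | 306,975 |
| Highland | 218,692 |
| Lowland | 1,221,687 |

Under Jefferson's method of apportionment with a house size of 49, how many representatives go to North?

Standard divisor 5952640/49 ≈ 121482.449; standard quotas: North 10.555, South 7.003, East 5.220, West 5.704, Central 6.135, Coastal 2.527, Highland 1.800, Lowland 10.056.
Rounding down gives 10, 7, 5, 5, 6, 2, 1, 10 = 46 seats, so the divisor must be adjusted.
With modified divisor 110548: modified quotas North 11.599, South 7.695, East 5.736, West 6.268, Central 6.742, Coastal 2.777, Highland 1.978, Lowland 11.051.
Rounding down: North 11, South 7, East 5, West 6, Central 6, Coastal 2, Highland 1, Lowland 11 (total 49).
North receives 11.

11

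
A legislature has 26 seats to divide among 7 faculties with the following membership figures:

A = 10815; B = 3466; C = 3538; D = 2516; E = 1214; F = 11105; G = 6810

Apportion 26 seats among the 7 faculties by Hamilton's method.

Total 39464; standard divisor 39464/26 ≈ 1517.846.
Standard quotas: A 7.1252, B 2.2835, C 2.3309, D 1.6576, E 0.7998, F 7.3163, G 4.4866.
Lower quotas: A 7, B 2, C 2, D 1, E 0, F 7, G 4 (sum 23, leaving 3 seats).
Remainders in descending order: E 0.7998, D 0.6576, G 0.4866, C 0.3309, F 0.3163, B 0.2835, A 0.1252.
Largest remainders: E, D, G receive the extra seats.

A 7; B 2; C 2; D 2; E 1; F 7; G 5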